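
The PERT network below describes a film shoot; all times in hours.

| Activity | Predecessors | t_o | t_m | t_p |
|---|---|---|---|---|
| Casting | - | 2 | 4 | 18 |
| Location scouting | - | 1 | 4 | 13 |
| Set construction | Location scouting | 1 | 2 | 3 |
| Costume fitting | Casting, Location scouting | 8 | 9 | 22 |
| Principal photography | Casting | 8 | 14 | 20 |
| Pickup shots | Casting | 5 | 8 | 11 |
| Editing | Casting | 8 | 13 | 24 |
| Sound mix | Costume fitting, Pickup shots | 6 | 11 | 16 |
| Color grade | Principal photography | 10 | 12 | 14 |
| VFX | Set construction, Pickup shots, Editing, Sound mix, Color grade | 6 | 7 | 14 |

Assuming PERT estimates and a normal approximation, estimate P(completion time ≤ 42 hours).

0.708

te_Casting = (2 + 4·4 + 18)/6 = 36/6 = 6; σ²_Casting = ((18−2)/6)² = 7.111
te_Location scouting = (1 + 4·4 + 13)/6 = 30/6 = 5; σ²_Location scouting = ((13−1)/6)² = 4.000
te_Set construction = (1 + 4·2 + 3)/6 = 12/6 = 2; σ²_Set construction = ((3−1)/6)² = 0.111
te_Costume fitting = (8 + 4·9 + 22)/6 = 66/6 = 11; σ²_Costume fitting = ((22−8)/6)² = 5.444
te_Principal photography = (8 + 4·14 + 20)/6 = 84/6 = 14; σ²_Principal photography = ((20−8)/6)² = 4.000
te_Pickup shots = (5 + 4·8 + 11)/6 = 48/6 = 8; σ²_Pickup shots = ((11−5)/6)² = 1.000
te_Editing = (8 + 4·13 + 24)/6 = 84/6 = 14; σ²_Editing = ((24−8)/6)² = 7.111
te_Sound mix = (6 + 4·11 + 16)/6 = 66/6 = 11; σ²_Sound mix = ((16−6)/6)² = 2.778
te_Color grade = (10 + 4·12 + 14)/6 = 72/6 = 12; σ²_Color grade = ((14−10)/6)² = 0.444
te_VFX = (6 + 4·7 + 14)/6 = 48/6 = 8; σ²_VFX = ((14−6)/6)² = 1.778

Forward pass:
ES_Casting = 0; EF_Casting = 6
ES_Location scouting = 0; EF_Location scouting = 5
ES_Set construction = 5; EF_Set construction = 5+2 = 7
ES_Costume fitting = max(EF_Casting=6, EF_Location scouting=5) = 6; EF_Costume fitting = 6+11 = 17
ES_Principal photography = 6; EF_Principal photography = 6+14 = 20
ES_Pickup shots = 6; EF_Pickup shots = 6+8 = 14
ES_Editing = 6; EF_Editing = 6+14 = 20
ES_Sound mix = max(EF_Costume fitting=17, EF_Pickup shots=14) = 17; EF_Sound mix = 17+11 = 28
ES_Color grade = 20; EF_Color grade = 20+12 = 32
ES_VFX = max(EF_Set construction=7, EF_Pickup shots=14, EF_Editing=20, EF_Sound mix=28, EF_Color grade=32) = 32; EF_VFX = 32+8 = 40
Expected project duration μ = 40 hours. Critical path: Casting → Principal photography → Color grade → VFX.

Variance along critical path = 7.111 + 4.000 + 0.444 + 1.778 = 13.333; σ = √13.333 = 3.651 hours.
Z = (42 − 40) / 3.651 = 0.548
P(T ≤ 42) = Φ(0.548) ≈ 0.708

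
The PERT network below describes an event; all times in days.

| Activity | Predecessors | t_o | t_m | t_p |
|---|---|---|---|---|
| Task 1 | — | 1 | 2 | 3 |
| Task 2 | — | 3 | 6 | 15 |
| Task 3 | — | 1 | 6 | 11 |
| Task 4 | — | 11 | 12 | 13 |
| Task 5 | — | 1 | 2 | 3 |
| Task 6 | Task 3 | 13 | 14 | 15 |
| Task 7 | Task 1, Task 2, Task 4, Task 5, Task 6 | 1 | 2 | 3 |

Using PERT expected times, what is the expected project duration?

22 days

te_Task 1 = (1 + 4·2 + 3)/6 = 12/6 = 2
te_Task 2 = (3 + 4·6 + 15)/6 = 42/6 = 7
te_Task 3 = (1 + 4·6 + 11)/6 = 36/6 = 6
te_Task 4 = (11 + 4·12 + 13)/6 = 72/6 = 12
te_Task 5 = (1 + 4·2 + 3)/6 = 12/6 = 2
te_Task 6 = (13 + 4·14 + 15)/6 = 84/6 = 14
te_Task 7 = (1 + 4·2 + 3)/6 = 12/6 = 2

Forward pass:
ES_Task 1 = 0; EF_Task 1 = 2
ES_Task 2 = 0; EF_Task 2 = 7
ES_Task 3 = 0; EF_Task 3 = 6
ES_Task 4 = 0; EF_Task 4 = 12
ES_Task 5 = 0; EF_Task 5 = 2
ES_Task 6 = 6; EF_Task 6 = 6+14 = 20
ES_Task 7 = max(EF_Task 1=2, EF_Task 2=7, EF_Task 4=12, EF_Task 5=2, EF_Task 6=20) = 20; EF_Task 7 = 20+2 = 22
Expected project duration μ = 22 days. Critical path: Task 3 → Task 6 → Task 7.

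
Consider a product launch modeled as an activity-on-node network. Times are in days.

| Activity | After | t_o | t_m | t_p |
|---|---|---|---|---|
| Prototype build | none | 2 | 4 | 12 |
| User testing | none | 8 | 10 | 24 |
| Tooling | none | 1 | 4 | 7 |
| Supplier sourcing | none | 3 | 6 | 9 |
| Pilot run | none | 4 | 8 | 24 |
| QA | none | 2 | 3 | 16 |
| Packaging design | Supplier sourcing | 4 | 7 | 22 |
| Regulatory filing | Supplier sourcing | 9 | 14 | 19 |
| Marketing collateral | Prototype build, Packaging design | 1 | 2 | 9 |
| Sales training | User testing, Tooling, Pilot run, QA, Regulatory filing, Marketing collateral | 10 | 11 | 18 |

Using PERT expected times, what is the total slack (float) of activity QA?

te_Prototype build = (2 + 4·4 + 12)/6 = 30/6 = 5
te_User testing = (8 + 4·10 + 24)/6 = 72/6 = 12
te_Tooling = (1 + 4·4 + 7)/6 = 24/6 = 4
te_Supplier sourcing = (3 + 4·6 + 9)/6 = 36/6 = 6
te_Pilot run = (4 + 4·8 + 24)/6 = 60/6 = 10
te_QA = (2 + 4·3 + 16)/6 = 30/6 = 5
te_Packaging design = (4 + 4·7 + 22)/6 = 54/6 = 9
te_Regulatory filing = (9 + 4·14 + 19)/6 = 84/6 = 14
te_Marketing collateral = (1 + 4·2 + 9)/6 = 18/6 = 3
te_Sales training = (10 + 4·11 + 18)/6 = 72/6 = 12

Forward pass:
ES_Prototype build = 0; EF_Prototype build = 5
ES_User testing = 0; EF_User testing = 12
ES_Tooling = 0; EF_Tooling = 4
ES_Supplier sourcing = 0; EF_Supplier sourcing = 6
ES_Pilot run = 0; EF_Pilot run = 10
ES_QA = 0; EF_QA = 5
ES_Packaging design = 6; EF_Packaging design = 6+9 = 15
ES_Regulatory filing = 6; EF_Regulatory filing = 6+14 = 20
ES_Marketing collateral = max(EF_Prototype build=5, EF_Packaging design=15) = 15; EF_Marketing collateral = 15+3 = 18
ES_Sales training = max(EF_User testing=12, EF_Tooling=4, EF_Pilot run=10, EF_QA=5, EF_Regulatory filing=20, EF_Marketing collateral=18) = 20; EF_Sales training = 20+12 = 32
Expected project duration μ = 32 days. Critical path: Supplier sourcing → Regulatory filing → Sales training.

Backward pass:
LF_Sales training = 32; LS_Sales training = 32−12 = 20
LF_Marketing collateral = LS_Sales training = 20; LS_Marketing collateral = 20−3 = 17
LF_Regulatory filing = LS_Sales training = 20; LS_Regulatory filing = 20−14 = 6
LF_Packaging design = LS_Marketing collateral = 17; LS_Packaging design = 17−9 = 8
LF_QA = LS_Sales training = 20; LS_QA = 20−5 = 15
LF_Pilot run = LS_Sales training = 20; LS_Pilot run = 20−10 = 10
LF_Supplier sourcing = min(LS_Packaging design=8, LS_Regulatory filing=6) = 6; LS_Supplier sourcing = 6−6 = 0
LF_Tooling = LS_Sales training = 20; LS_Tooling = 20−4 = 16
LF_User testing = LS_Sales training = 20; LS_User testing = 20−12 = 8
LF_Prototype build = LS_Marketing collateral = 17; LS_Prototype build = 17−5 = 12
Slack_QA = LS_QA − ES_QA = 15 − 0 = 15

15 days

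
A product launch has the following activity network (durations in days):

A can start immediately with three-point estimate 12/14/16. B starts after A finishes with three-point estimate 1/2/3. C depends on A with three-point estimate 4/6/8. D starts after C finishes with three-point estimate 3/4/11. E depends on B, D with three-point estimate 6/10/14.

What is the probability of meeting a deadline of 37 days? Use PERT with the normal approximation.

0.829

te_A = (12 + 4·14 + 16)/6 = 84/6 = 14; σ²_A = ((16−12)/6)² = 0.444
te_B = (1 + 4·2 + 3)/6 = 12/6 = 2; σ²_B = ((3−1)/6)² = 0.111
te_C = (4 + 4·6 + 8)/6 = 36/6 = 6; σ²_C = ((8−4)/6)² = 0.444
te_D = (3 + 4·4 + 11)/6 = 30/6 = 5; σ²_D = ((11−3)/6)² = 1.778
te_E = (6 + 4·10 + 14)/6 = 60/6 = 10; σ²_E = ((14−6)/6)² = 1.778

Forward pass:
ES_A = 0; EF_A = 14
ES_B = 14; EF_B = 14+2 = 16
ES_C = 14; EF_C = 14+6 = 20
ES_D = 20; EF_D = 20+5 = 25
ES_E = max(EF_B=16, EF_D=25) = 25; EF_E = 25+10 = 35
Expected project duration μ = 35 days. Critical path: A → C → D → E.

Variance along critical path = 0.444 + 0.444 + 1.778 + 1.778 = 4.444; σ = √4.444 = 2.108 days.
Z = (37 − 35) / 2.108 = 0.949
P(T ≤ 37) = Φ(0.949) ≈ 0.829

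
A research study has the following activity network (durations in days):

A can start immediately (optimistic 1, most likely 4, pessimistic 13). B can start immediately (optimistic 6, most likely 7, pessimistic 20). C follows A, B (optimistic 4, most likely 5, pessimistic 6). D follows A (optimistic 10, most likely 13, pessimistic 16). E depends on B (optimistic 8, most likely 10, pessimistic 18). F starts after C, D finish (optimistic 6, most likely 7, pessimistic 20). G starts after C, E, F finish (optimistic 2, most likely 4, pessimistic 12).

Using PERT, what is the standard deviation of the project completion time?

te_A = (1 + 4·4 + 13)/6 = 30/6 = 5; σ²_A = ((13−1)/6)² = 4.000
te_B = (6 + 4·7 + 20)/6 = 54/6 = 9; σ²_B = ((20−6)/6)² = 5.444
te_C = (4 + 4·5 + 6)/6 = 30/6 = 5; σ²_C = ((6−4)/6)² = 0.111
te_D = (10 + 4·13 + 16)/6 = 78/6 = 13; σ²_D = ((16−10)/6)² = 1.000
te_E = (8 + 4·10 + 18)/6 = 66/6 = 11; σ²_E = ((18−8)/6)² = 2.778
te_F = (6 + 4·7 + 20)/6 = 54/6 = 9; σ²_F = ((20−6)/6)² = 5.444
te_G = (2 + 4·4 + 12)/6 = 30/6 = 5; σ²_G = ((12−2)/6)² = 2.778

Forward pass:
ES_A = 0; EF_A = 5
ES_B = 0; EF_B = 9
ES_C = max(EF_A=5, EF_B=9) = 9; EF_C = 9+5 = 14
ES_D = 5; EF_D = 5+13 = 18
ES_E = 9; EF_E = 9+11 = 20
ES_F = max(EF_C=14, EF_D=18) = 18; EF_F = 18+9 = 27
ES_G = max(EF_C=14, EF_E=20, EF_F=27) = 27; EF_G = 27+5 = 32
Expected project duration μ = 32 days. Critical path: A → D → F → G.

Variance along critical path = 4.000 + 1.000 + 5.444 + 2.778 = 13.222
σ = √13.222 = 3.636 days

3.64 days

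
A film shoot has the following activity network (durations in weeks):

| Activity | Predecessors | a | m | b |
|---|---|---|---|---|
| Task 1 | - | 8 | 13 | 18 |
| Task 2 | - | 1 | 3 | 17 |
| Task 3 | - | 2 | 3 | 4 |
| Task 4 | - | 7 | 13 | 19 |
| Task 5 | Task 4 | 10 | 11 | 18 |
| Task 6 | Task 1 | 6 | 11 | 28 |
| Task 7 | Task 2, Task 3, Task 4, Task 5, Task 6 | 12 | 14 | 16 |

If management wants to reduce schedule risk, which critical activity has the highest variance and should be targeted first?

Task 6

te_Task 1 = (8 + 4·13 + 18)/6 = 78/6 = 13; σ²_Task 1 = ((18−8)/6)² = 2.778
te_Task 2 = (1 + 4·3 + 17)/6 = 30/6 = 5; σ²_Task 2 = ((17−1)/6)² = 7.111
te_Task 3 = (2 + 4·3 + 4)/6 = 18/6 = 3; σ²_Task 3 = ((4−2)/6)² = 0.111
te_Task 4 = (7 + 4·13 + 19)/6 = 78/6 = 13; σ²_Task 4 = ((19−7)/6)² = 4.000
te_Task 5 = (10 + 4·11 + 18)/6 = 72/6 = 12; σ²_Task 5 = ((18−10)/6)² = 1.778
te_Task 6 = (6 + 4·11 + 28)/6 = 78/6 = 13; σ²_Task 6 = ((28−6)/6)² = 13.444
te_Task 7 = (12 + 4·14 + 16)/6 = 84/6 = 14; σ²_Task 7 = ((16−12)/6)² = 0.444

Forward pass:
ES_Task 1 = 0; EF_Task 1 = 13
ES_Task 2 = 0; EF_Task 2 = 5
ES_Task 3 = 0; EF_Task 3 = 3
ES_Task 4 = 0; EF_Task 4 = 13
ES_Task 5 = 13; EF_Task 5 = 13+12 = 25
ES_Task 6 = 13; EF_Task 6 = 13+13 = 26
ES_Task 7 = max(EF_Task 2=5, EF_Task 3=3, EF_Task 4=13, EF_Task 5=25, EF_Task 6=26) = 26; EF_Task 7 = 26+14 = 40
Expected project duration μ = 40 weeks. Critical path: Task 1 → Task 6 → Task 7.

Variances on critical path: σ²_Task 1=2.778, σ²_Task 6=13.444, σ²_Task 7=0.444.
Largest is σ²_Task 6 = 13.444.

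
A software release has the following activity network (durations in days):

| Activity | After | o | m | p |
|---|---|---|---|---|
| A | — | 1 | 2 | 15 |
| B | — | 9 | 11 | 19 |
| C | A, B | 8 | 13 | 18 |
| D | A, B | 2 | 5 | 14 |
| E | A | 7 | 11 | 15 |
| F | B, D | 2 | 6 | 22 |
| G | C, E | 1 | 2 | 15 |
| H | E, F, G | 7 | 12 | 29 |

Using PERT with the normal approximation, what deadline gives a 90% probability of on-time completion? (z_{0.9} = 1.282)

49.3 days

te_A = (1 + 4·2 + 15)/6 = 24/6 = 4; σ²_A = ((15−1)/6)² = 5.444
te_B = (9 + 4·11 + 19)/6 = 72/6 = 12; σ²_B = ((19−9)/6)² = 2.778
te_C = (8 + 4·13 + 18)/6 = 78/6 = 13; σ²_C = ((18−8)/6)² = 2.778
te_D = (2 + 4·5 + 14)/6 = 36/6 = 6; σ²_D = ((14−2)/6)² = 4.000
te_E = (7 + 4·11 + 15)/6 = 66/6 = 11; σ²_E = ((15−7)/6)² = 1.778
te_F = (2 + 4·6 + 22)/6 = 48/6 = 8; σ²_F = ((22−2)/6)² = 11.111
te_G = (1 + 4·2 + 15)/6 = 24/6 = 4; σ²_G = ((15−1)/6)² = 5.444
te_H = (7 + 4·12 + 29)/6 = 84/6 = 14; σ²_H = ((29−7)/6)² = 13.444

Forward pass:
ES_A = 0; EF_A = 4
ES_B = 0; EF_B = 12
ES_C = max(EF_A=4, EF_B=12) = 12; EF_C = 12+13 = 25
ES_D = max(EF_A=4, EF_B=12) = 12; EF_D = 12+6 = 18
ES_E = 4; EF_E = 4+11 = 15
ES_F = max(EF_B=12, EF_D=18) = 18; EF_F = 18+8 = 26
ES_G = max(EF_C=25, EF_E=15) = 25; EF_G = 25+4 = 29
ES_H = max(EF_E=15, EF_F=26, EF_G=29) = 29; EF_H = 29+14 = 43
Expected project duration μ = 43 days. Critical path: B → C → G → H.

Variance along critical path = 2.778 + 2.778 + 5.444 + 13.444 = 24.444; σ = 4.944 days.
D = μ + z·σ = 43 + 1.282·4.944 = 49.3 days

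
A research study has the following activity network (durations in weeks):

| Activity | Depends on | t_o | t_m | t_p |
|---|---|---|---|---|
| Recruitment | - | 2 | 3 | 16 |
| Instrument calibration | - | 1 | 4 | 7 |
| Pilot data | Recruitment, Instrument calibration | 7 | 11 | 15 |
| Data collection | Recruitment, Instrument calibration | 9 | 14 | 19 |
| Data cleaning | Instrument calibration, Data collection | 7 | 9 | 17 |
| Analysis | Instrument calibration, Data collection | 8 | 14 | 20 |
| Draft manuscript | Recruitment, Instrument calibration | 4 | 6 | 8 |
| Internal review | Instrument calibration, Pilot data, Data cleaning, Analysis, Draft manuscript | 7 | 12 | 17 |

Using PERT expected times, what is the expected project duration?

te_Recruitment = (2 + 4·3 + 16)/6 = 30/6 = 5
te_Instrument calibration = (1 + 4·4 + 7)/6 = 24/6 = 4
te_Pilot data = (7 + 4·11 + 15)/6 = 66/6 = 11
te_Data collection = (9 + 4·14 + 19)/6 = 84/6 = 14
te_Data cleaning = (7 + 4·9 + 17)/6 = 60/6 = 10
te_Analysis = (8 + 4·14 + 20)/6 = 84/6 = 14
te_Draft manuscript = (4 + 4·6 + 8)/6 = 36/6 = 6
te_Internal review = (7 + 4·12 + 17)/6 = 72/6 = 12

Forward pass:
ES_Recruitment = 0; EF_Recruitment = 5
ES_Instrument calibration = 0; EF_Instrument calibration = 4
ES_Pilot data = max(EF_Recruitment=5, EF_Instrument calibration=4) = 5; EF_Pilot data = 5+11 = 16
ES_Data collection = max(EF_Recruitment=5, EF_Instrument calibration=4) = 5; EF_Data collection = 5+14 = 19
ES_Data cleaning = max(EF_Instrument calibration=4, EF_Data collection=19) = 19; EF_Data cleaning = 19+10 = 29
ES_Analysis = max(EF_Instrument calibration=4, EF_Data collection=19) = 19; EF_Analysis = 19+14 = 33
ES_Draft manuscript = max(EF_Recruitment=5, EF_Instrument calibration=4) = 5; EF_Draft manuscript = 5+6 = 11
ES_Internal review = max(EF_Instrument calibration=4, EF_Pilot data=16, EF_Data cleaning=29, EF_Analysis=33, EF_Draft manuscript=11) = 33; EF_Internal review = 33+12 = 45
Expected project duration μ = 45 weeks. Critical path: Recruitment → Data collection → Analysis → Internal review.

45 weeks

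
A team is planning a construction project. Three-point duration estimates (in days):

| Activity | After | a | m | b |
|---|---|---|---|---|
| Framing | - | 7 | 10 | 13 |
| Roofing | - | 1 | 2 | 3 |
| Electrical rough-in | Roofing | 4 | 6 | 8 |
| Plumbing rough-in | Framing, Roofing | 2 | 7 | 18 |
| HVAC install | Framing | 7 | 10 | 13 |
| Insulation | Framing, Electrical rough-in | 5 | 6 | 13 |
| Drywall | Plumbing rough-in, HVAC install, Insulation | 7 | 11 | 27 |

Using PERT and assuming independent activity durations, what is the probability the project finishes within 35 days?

0.710

te_Framing = (7 + 4·10 + 13)/6 = 60/6 = 10; σ²_Framing = ((13−7)/6)² = 1.000
te_Roofing = (1 + 4·2 + 3)/6 = 12/6 = 2; σ²_Roofing = ((3−1)/6)² = 0.111
te_Electrical rough-in = (4 + 4·6 + 8)/6 = 36/6 = 6; σ²_Electrical rough-in = ((8−4)/6)² = 0.444
te_Plumbing rough-in = (2 + 4·7 + 18)/6 = 48/6 = 8; σ²_Plumbing rough-in = ((18−2)/6)² = 7.111
te_HVAC install = (7 + 4·10 + 13)/6 = 60/6 = 10; σ²_HVAC install = ((13−7)/6)² = 1.000
te_Insulation = (5 + 4·6 + 13)/6 = 42/6 = 7; σ²_Insulation = ((13−5)/6)² = 1.778
te_Drywall = (7 + 4·11 + 27)/6 = 78/6 = 13; σ²_Drywall = ((27−7)/6)² = 11.111

Forward pass:
ES_Framing = 0; EF_Framing = 10
ES_Roofing = 0; EF_Roofing = 2
ES_Electrical rough-in = 2; EF_Electrical rough-in = 2+6 = 8
ES_Plumbing rough-in = max(EF_Framing=10, EF_Roofing=2) = 10; EF_Plumbing rough-in = 10+8 = 18
ES_HVAC install = 10; EF_HVAC install = 10+10 = 20
ES_Insulation = max(EF_Framing=10, EF_Electrical rough-in=8) = 10; EF_Insulation = 10+7 = 17
ES_Drywall = max(EF_Plumbing rough-in=18, EF_HVAC install=20, EF_Insulation=17) = 20; EF_Drywall = 20+13 = 33
Expected project duration μ = 33 days. Critical path: Framing → HVAC install → Drywall.

Variance along critical path = 1.000 + 1.000 + 11.111 = 13.111; σ = √13.111 = 3.621 days.
Z = (35 − 33) / 3.621 = 0.552
P(T ≤ 35) = Φ(0.552) ≈ 0.710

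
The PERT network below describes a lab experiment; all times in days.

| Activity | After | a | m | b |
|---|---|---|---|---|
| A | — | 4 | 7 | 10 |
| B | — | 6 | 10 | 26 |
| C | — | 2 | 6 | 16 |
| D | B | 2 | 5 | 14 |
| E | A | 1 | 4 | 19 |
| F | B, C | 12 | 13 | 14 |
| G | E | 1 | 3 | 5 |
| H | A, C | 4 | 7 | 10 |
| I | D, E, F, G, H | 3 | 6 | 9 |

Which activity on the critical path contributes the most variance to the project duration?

B

te_A = (4 + 4·7 + 10)/6 = 42/6 = 7; σ²_A = ((10−4)/6)² = 1.000
te_B = (6 + 4·10 + 26)/6 = 72/6 = 12; σ²_B = ((26−6)/6)² = 11.111
te_C = (2 + 4·6 + 16)/6 = 42/6 = 7; σ²_C = ((16−2)/6)² = 5.444
te_D = (2 + 4·5 + 14)/6 = 36/6 = 6; σ²_D = ((14−2)/6)² = 4.000
te_E = (1 + 4·4 + 19)/6 = 36/6 = 6; σ²_E = ((19−1)/6)² = 9.000
te_F = (12 + 4·13 + 14)/6 = 78/6 = 13; σ²_F = ((14−12)/6)² = 0.111
te_G = (1 + 4·3 + 5)/6 = 18/6 = 3; σ²_G = ((5−1)/6)² = 0.444
te_H = (4 + 4·7 + 10)/6 = 42/6 = 7; σ²_H = ((10−4)/6)² = 1.000
te_I = (3 + 4·6 + 9)/6 = 36/6 = 6; σ²_I = ((9−3)/6)² = 1.000

Forward pass:
ES_A = 0; EF_A = 7
ES_B = 0; EF_B = 12
ES_C = 0; EF_C = 7
ES_D = 12; EF_D = 12+6 = 18
ES_E = 7; EF_E = 7+6 = 13
ES_F = max(EF_B=12, EF_C=7) = 12; EF_F = 12+13 = 25
ES_G = 13; EF_G = 13+3 = 16
ES_H = max(EF_A=7, EF_C=7) = 7; EF_H = 7+7 = 14
ES_I = max(EF_D=18, EF_E=13, EF_F=25, EF_G=16, EF_H=14) = 25; EF_I = 25+6 = 31
Expected project duration μ = 31 days. Critical path: B → F → I.

Variances on critical path: σ²_B=11.111, σ²_F=0.111, σ²_I=1.000.
Largest is σ²_B = 11.111.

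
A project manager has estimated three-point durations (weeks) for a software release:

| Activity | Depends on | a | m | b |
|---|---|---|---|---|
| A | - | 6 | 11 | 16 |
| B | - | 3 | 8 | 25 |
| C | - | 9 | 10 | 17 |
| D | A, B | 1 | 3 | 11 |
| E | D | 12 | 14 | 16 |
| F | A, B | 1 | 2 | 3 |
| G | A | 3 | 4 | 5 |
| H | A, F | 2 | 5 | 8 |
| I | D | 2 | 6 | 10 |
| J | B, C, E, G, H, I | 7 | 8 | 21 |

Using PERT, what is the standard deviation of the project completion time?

te_A = (6 + 4·11 + 16)/6 = 66/6 = 11; σ²_A = ((16−6)/6)² = 2.778
te_B = (3 + 4·8 + 25)/6 = 60/6 = 10; σ²_B = ((25−3)/6)² = 13.444
te_C = (9 + 4·10 + 17)/6 = 66/6 = 11; σ²_C = ((17−9)/6)² = 1.778
te_D = (1 + 4·3 + 11)/6 = 24/6 = 4; σ²_D = ((11−1)/6)² = 2.778
te_E = (12 + 4·14 + 16)/6 = 84/6 = 14; σ²_E = ((16−12)/6)² = 0.444
te_F = (1 + 4·2 + 3)/6 = 12/6 = 2; σ²_F = ((3−1)/6)² = 0.111
te_G = (3 + 4·4 + 5)/6 = 24/6 = 4; σ²_G = ((5−3)/6)² = 0.111
te_H = (2 + 4·5 + 8)/6 = 30/6 = 5; σ²_H = ((8−2)/6)² = 1.000
te_I = (2 + 4·6 + 10)/6 = 36/6 = 6; σ²_I = ((10−2)/6)² = 1.778
te_J = (7 + 4·8 + 21)/6 = 60/6 = 10; σ²_J = ((21−7)/6)² = 5.444

Forward pass:
ES_A = 0; EF_A = 11
ES_B = 0; EF_B = 10
ES_C = 0; EF_C = 11
ES_D = max(EF_A=11, EF_B=10) = 11; EF_D = 11+4 = 15
ES_E = 15; EF_E = 15+14 = 29
ES_F = max(EF_A=11, EF_B=10) = 11; EF_F = 11+2 = 13
ES_G = 11; EF_G = 11+4 = 15
ES_H = max(EF_A=11, EF_F=13) = 13; EF_H = 13+5 = 18
ES_I = 15; EF_I = 15+6 = 21
ES_J = max(EF_B=10, EF_C=11, EF_E=29, EF_G=15, EF_H=18, EF_I=21) = 29; EF_J = 29+10 = 39
Expected project duration μ = 39 weeks. Critical path: A → D → E → J.

Variance along critical path = 2.778 + 2.778 + 0.444 + 5.444 = 11.444
σ = √11.444 = 3.383 weeks

3.38 weeks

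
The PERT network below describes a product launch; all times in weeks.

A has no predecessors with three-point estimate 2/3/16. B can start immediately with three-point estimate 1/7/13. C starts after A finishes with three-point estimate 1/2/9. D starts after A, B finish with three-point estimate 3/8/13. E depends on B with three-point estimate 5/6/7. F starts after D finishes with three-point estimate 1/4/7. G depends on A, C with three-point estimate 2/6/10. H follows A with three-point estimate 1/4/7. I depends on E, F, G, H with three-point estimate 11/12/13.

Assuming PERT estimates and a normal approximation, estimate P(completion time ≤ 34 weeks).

te_A = (2 + 4·3 + 16)/6 = 30/6 = 5; σ²_A = ((16−2)/6)² = 5.444
te_B = (1 + 4·7 + 13)/6 = 42/6 = 7; σ²_B = ((13−1)/6)² = 4.000
te_C = (1 + 4·2 + 9)/6 = 18/6 = 3; σ²_C = ((9−1)/6)² = 1.778
te_D = (3 + 4·8 + 13)/6 = 48/6 = 8; σ²_D = ((13−3)/6)² = 2.778
te_E = (5 + 4·6 + 7)/6 = 36/6 = 6; σ²_E = ((7−5)/6)² = 0.111
te_F = (1 + 4·4 + 7)/6 = 24/6 = 4; σ²_F = ((7−1)/6)² = 1.000
te_G = (2 + 4·6 + 10)/6 = 36/6 = 6; σ²_G = ((10−2)/6)² = 1.778
te_H = (1 + 4·4 + 7)/6 = 24/6 = 4; σ²_H = ((7−1)/6)² = 1.000
te_I = (11 + 4·12 + 13)/6 = 72/6 = 12; σ²_I = ((13−11)/6)² = 0.111

Forward pass:
ES_A = 0; EF_A = 5
ES_B = 0; EF_B = 7
ES_C = 5; EF_C = 5+3 = 8
ES_D = max(EF_A=5, EF_B=7) = 7; EF_D = 7+8 = 15
ES_E = 7; EF_E = 7+6 = 13
ES_F = 15; EF_F = 15+4 = 19
ES_G = max(EF_A=5, EF_C=8) = 8; EF_G = 8+6 = 14
ES_H = 5; EF_H = 5+4 = 9
ES_I = max(EF_E=13, EF_F=19, EF_G=14, EF_H=9) = 19; EF_I = 19+12 = 31
Expected project duration μ = 31 weeks. Critical path: B → D → F → I.

Variance along critical path = 4.000 + 2.778 + 1.000 + 0.111 = 7.889; σ = √7.889 = 2.809 weeks.
Z = (34 − 31) / 2.809 = 1.068
P(T ≤ 34) = Φ(1.068) ≈ 0.857

0.857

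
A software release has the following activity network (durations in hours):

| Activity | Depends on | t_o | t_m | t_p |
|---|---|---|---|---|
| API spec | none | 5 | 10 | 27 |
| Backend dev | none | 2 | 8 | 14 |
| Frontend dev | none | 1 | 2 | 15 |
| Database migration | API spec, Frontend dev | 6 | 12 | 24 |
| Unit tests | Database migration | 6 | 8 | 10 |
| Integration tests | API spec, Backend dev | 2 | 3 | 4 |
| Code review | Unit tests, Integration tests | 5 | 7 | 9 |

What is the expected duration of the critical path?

te_API spec = (5 + 4·10 + 27)/6 = 72/6 = 12
te_Backend dev = (2 + 4·8 + 14)/6 = 48/6 = 8
te_Frontend dev = (1 + 4·2 + 15)/6 = 24/6 = 4
te_Database migration = (6 + 4·12 + 24)/6 = 78/6 = 13
te_Unit tests = (6 + 4·8 + 10)/6 = 48/6 = 8
te_Integration tests = (2 + 4·3 + 4)/6 = 18/6 = 3
te_Code review = (5 + 4·7 + 9)/6 = 42/6 = 7

Forward pass:
ES_API spec = 0; EF_API spec = 12
ES_Backend dev = 0; EF_Backend dev = 8
ES_Frontend dev = 0; EF_Frontend dev = 4
ES_Database migration = max(EF_API spec=12, EF_Frontend dev=4) = 12; EF_Database migration = 12+13 = 25
ES_Unit tests = 25; EF_Unit tests = 25+8 = 33
ES_Integration tests = max(EF_API spec=12, EF_Backend dev=8) = 12; EF_Integration tests = 12+3 = 15
ES_Code review = max(EF_Unit tests=33, EF_Integration tests=15) = 33; EF_Code review = 33+7 = 40
Expected project duration μ = 40 hours. Critical path: API spec → Database migration → Unit tests → Code review.

40 hours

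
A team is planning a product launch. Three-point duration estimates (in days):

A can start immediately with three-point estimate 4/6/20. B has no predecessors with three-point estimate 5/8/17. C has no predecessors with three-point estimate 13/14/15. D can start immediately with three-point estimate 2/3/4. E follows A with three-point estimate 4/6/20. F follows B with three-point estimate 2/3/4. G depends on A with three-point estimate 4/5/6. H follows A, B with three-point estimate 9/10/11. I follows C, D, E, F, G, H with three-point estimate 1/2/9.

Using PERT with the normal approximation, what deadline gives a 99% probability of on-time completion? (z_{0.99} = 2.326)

te_A = (4 + 4·6 + 20)/6 = 48/6 = 8; σ²_A = ((20−4)/6)² = 7.111
te_B = (5 + 4·8 + 17)/6 = 54/6 = 9; σ²_B = ((17−5)/6)² = 4.000
te_C = (13 + 4·14 + 15)/6 = 84/6 = 14; σ²_C = ((15−13)/6)² = 0.111
te_D = (2 + 4·3 + 4)/6 = 18/6 = 3; σ²_D = ((4−2)/6)² = 0.111
te_E = (4 + 4·6 + 20)/6 = 48/6 = 8; σ²_E = ((20−4)/6)² = 7.111
te_F = (2 + 4·3 + 4)/6 = 18/6 = 3; σ²_F = ((4−2)/6)² = 0.111
te_G = (4 + 4·5 + 6)/6 = 30/6 = 5; σ²_G = ((6−4)/6)² = 0.111
te_H = (9 + 4·10 + 11)/6 = 60/6 = 10; σ²_H = ((11−9)/6)² = 0.111
te_I = (1 + 4·2 + 9)/6 = 18/6 = 3; σ²_I = ((9−1)/6)² = 1.778

Forward pass:
ES_A = 0; EF_A = 8
ES_B = 0; EF_B = 9
ES_C = 0; EF_C = 14
ES_D = 0; EF_D = 3
ES_E = 8; EF_E = 8+8 = 16
ES_F = 9; EF_F = 9+3 = 12
ES_G = 8; EF_G = 8+5 = 13
ES_H = max(EF_A=8, EF_B=9) = 9; EF_H = 9+10 = 19
ES_I = max(EF_C=14, EF_D=3, EF_E=16, EF_F=12, EF_G=13, EF_H=19) = 19; EF_I = 19+3 = 22
Expected project duration μ = 22 days. Critical path: B → H → I.

Variance along critical path = 4.000 + 0.111 + 1.778 = 5.889; σ = 2.427 days.
D = μ + z·σ = 22 + 2.326·2.427 = 27.6 days

27.6 days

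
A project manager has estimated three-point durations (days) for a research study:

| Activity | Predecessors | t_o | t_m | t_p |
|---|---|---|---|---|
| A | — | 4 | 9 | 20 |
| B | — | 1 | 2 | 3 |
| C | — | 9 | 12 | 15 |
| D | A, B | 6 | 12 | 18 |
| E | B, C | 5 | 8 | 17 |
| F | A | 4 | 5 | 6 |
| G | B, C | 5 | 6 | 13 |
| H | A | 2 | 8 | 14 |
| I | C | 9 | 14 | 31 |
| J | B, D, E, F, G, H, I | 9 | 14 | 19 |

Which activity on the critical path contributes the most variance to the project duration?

I

te_A = (4 + 4·9 + 20)/6 = 60/6 = 10; σ²_A = ((20−4)/6)² = 7.111
te_B = (1 + 4·2 + 3)/6 = 12/6 = 2; σ²_B = ((3−1)/6)² = 0.111
te_C = (9 + 4·12 + 15)/6 = 72/6 = 12; σ²_C = ((15−9)/6)² = 1.000
te_D = (6 + 4·12 + 18)/6 = 72/6 = 12; σ²_D = ((18−6)/6)² = 4.000
te_E = (5 + 4·8 + 17)/6 = 54/6 = 9; σ²_E = ((17−5)/6)² = 4.000
te_F = (4 + 4·5 + 6)/6 = 30/6 = 5; σ²_F = ((6−4)/6)² = 0.111
te_G = (5 + 4·6 + 13)/6 = 42/6 = 7; σ²_G = ((13−5)/6)² = 1.778
te_H = (2 + 4·8 + 14)/6 = 48/6 = 8; σ²_H = ((14−2)/6)² = 4.000
te_I = (9 + 4·14 + 31)/6 = 96/6 = 16; σ²_I = ((31−9)/6)² = 13.444
te_J = (9 + 4·14 + 19)/6 = 84/6 = 14; σ²_J = ((19−9)/6)² = 2.778

Forward pass:
ES_A = 0; EF_A = 10
ES_B = 0; EF_B = 2
ES_C = 0; EF_C = 12
ES_D = max(EF_A=10, EF_B=2) = 10; EF_D = 10+12 = 22
ES_E = max(EF_B=2, EF_C=12) = 12; EF_E = 12+9 = 21
ES_F = 10; EF_F = 10+5 = 15
ES_G = max(EF_B=2, EF_C=12) = 12; EF_G = 12+7 = 19
ES_H = 10; EF_H = 10+8 = 18
ES_I = 12; EF_I = 12+16 = 28
ES_J = max(EF_B=2, EF_D=22, EF_E=21, EF_F=15, EF_G=19, EF_H=18, EF_I=28) = 28; EF_J = 28+14 = 42
Expected project duration μ = 42 days. Critical path: C → I → J.

Variances on critical path: σ²_C=1.000, σ²_I=13.444, σ²_J=2.778.
Largest is σ²_I = 13.444.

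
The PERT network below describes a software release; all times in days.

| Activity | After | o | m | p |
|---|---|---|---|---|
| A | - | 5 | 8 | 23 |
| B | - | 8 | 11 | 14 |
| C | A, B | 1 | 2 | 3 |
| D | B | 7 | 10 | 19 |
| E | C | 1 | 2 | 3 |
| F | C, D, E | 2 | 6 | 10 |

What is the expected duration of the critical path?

te_A = (5 + 4·8 + 23)/6 = 60/6 = 10
te_B = (8 + 4·11 + 14)/6 = 66/6 = 11
te_C = (1 + 4·2 + 3)/6 = 12/6 = 2
te_D = (7 + 4·10 + 19)/6 = 66/6 = 11
te_E = (1 + 4·2 + 3)/6 = 12/6 = 2
te_F = (2 + 4·6 + 10)/6 = 36/6 = 6

Forward pass:
ES_A = 0; EF_A = 10
ES_B = 0; EF_B = 11
ES_C = max(EF_A=10, EF_B=11) = 11; EF_C = 11+2 = 13
ES_D = 11; EF_D = 11+11 = 22
ES_E = 13; EF_E = 13+2 = 15
ES_F = max(EF_C=13, EF_D=22, EF_E=15) = 22; EF_F = 22+6 = 28
Expected project duration μ = 28 days. Critical path: B → D → F.

28 days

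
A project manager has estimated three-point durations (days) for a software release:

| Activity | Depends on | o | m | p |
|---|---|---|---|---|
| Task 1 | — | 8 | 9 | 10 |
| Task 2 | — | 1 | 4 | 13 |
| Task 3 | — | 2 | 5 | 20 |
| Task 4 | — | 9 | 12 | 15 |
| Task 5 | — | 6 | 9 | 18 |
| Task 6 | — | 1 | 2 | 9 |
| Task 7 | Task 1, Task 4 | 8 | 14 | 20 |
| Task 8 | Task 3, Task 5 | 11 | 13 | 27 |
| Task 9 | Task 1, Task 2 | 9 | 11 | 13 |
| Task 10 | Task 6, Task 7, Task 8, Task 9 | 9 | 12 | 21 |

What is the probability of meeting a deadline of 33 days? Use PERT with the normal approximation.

0.023

te_Task 1 = (8 + 4·9 + 10)/6 = 54/6 = 9; σ²_Task 1 = ((10−8)/6)² = 0.111
te_Task 2 = (1 + 4·4 + 13)/6 = 30/6 = 5; σ²_Task 2 = ((13−1)/6)² = 4.000
te_Task 3 = (2 + 4·5 + 20)/6 = 42/6 = 7; σ²_Task 3 = ((20−2)/6)² = 9.000
te_Task 4 = (9 + 4·12 + 15)/6 = 72/6 = 12; σ²_Task 4 = ((15−9)/6)² = 1.000
te_Task 5 = (6 + 4·9 + 18)/6 = 60/6 = 10; σ²_Task 5 = ((18−6)/6)² = 4.000
te_Task 6 = (1 + 4·2 + 9)/6 = 18/6 = 3; σ²_Task 6 = ((9−1)/6)² = 1.778
te_Task 7 = (8 + 4·14 + 20)/6 = 84/6 = 14; σ²_Task 7 = ((20−8)/6)² = 4.000
te_Task 8 = (11 + 4·13 + 27)/6 = 90/6 = 15; σ²_Task 8 = ((27−11)/6)² = 7.111
te_Task 9 = (9 + 4·11 + 13)/6 = 66/6 = 11; σ²_Task 9 = ((13−9)/6)² = 0.444
te_Task 10 = (9 + 4·12 + 21)/6 = 78/6 = 13; σ²_Task 10 = ((21−9)/6)² = 4.000

Forward pass:
ES_Task 1 = 0; EF_Task 1 = 9
ES_Task 2 = 0; EF_Task 2 = 5
ES_Task 3 = 0; EF_Task 3 = 7
ES_Task 4 = 0; EF_Task 4 = 12
ES_Task 5 = 0; EF_Task 5 = 10
ES_Task 6 = 0; EF_Task 6 = 3
ES_Task 7 = max(EF_Task 1=9, EF_Task 4=12) = 12; EF_Task 7 = 12+14 = 26
ES_Task 8 = max(EF_Task 3=7, EF_Task 5=10) = 10; EF_Task 8 = 10+15 = 25
ES_Task 9 = max(EF_Task 1=9, EF_Task 2=5) = 9; EF_Task 9 = 9+11 = 20
ES_Task 10 = max(EF_Task 6=3, EF_Task 7=26, EF_Task 8=25, EF_Task 9=20) = 26; EF_Task 10 = 26+13 = 39
Expected project duration μ = 39 days. Critical path: Task 4 → Task 7 → Task 10.

Variance along critical path = 1.000 + 4.000 + 4.000 = 9.000; σ = √9.000 = 3.000 days.
Z = (33 − 39) / 3.000 = -2.000
P(T ≤ 33) = Φ(-2.000) ≈ 0.023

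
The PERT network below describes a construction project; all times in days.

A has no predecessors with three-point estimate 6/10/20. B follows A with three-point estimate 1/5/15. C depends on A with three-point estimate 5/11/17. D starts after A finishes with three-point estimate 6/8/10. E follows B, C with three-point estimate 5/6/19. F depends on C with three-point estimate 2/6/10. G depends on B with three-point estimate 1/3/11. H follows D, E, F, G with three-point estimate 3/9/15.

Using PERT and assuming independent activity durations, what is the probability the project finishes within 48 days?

0.981

te_A = (6 + 4·10 + 20)/6 = 66/6 = 11; σ²_A = ((20−6)/6)² = 5.444
te_B = (1 + 4·5 + 15)/6 = 36/6 = 6; σ²_B = ((15−1)/6)² = 5.444
te_C = (5 + 4·11 + 17)/6 = 66/6 = 11; σ²_C = ((17−5)/6)² = 4.000
te_D = (6 + 4·8 + 10)/6 = 48/6 = 8; σ²_D = ((10−6)/6)² = 0.444
te_E = (5 + 4·6 + 19)/6 = 48/6 = 8; σ²_E = ((19−5)/6)² = 5.444
te_F = (2 + 4·6 + 10)/6 = 36/6 = 6; σ²_F = ((10−2)/6)² = 1.778
te_G = (1 + 4·3 + 11)/6 = 24/6 = 4; σ²_G = ((11−1)/6)² = 2.778
te_H = (3 + 4·9 + 15)/6 = 54/6 = 9; σ²_H = ((15−3)/6)² = 4.000

Forward pass:
ES_A = 0; EF_A = 11
ES_B = 11; EF_B = 11+6 = 17
ES_C = 11; EF_C = 11+11 = 22
ES_D = 11; EF_D = 11+8 = 19
ES_E = max(EF_B=17, EF_C=22) = 22; EF_E = 22+8 = 30
ES_F = 22; EF_F = 22+6 = 28
ES_G = 17; EF_G = 17+4 = 21
ES_H = max(EF_D=19, EF_E=30, EF_F=28, EF_G=21) = 30; EF_H = 30+9 = 39
Expected project duration μ = 39 days. Critical path: A → C → E → H.

Variance along critical path = 5.444 + 4.000 + 5.444 + 4.000 = 18.889; σ = √18.889 = 4.346 days.
Z = (48 − 39) / 4.346 = 2.071
P(T ≤ 48) = Φ(2.071) ≈ 0.981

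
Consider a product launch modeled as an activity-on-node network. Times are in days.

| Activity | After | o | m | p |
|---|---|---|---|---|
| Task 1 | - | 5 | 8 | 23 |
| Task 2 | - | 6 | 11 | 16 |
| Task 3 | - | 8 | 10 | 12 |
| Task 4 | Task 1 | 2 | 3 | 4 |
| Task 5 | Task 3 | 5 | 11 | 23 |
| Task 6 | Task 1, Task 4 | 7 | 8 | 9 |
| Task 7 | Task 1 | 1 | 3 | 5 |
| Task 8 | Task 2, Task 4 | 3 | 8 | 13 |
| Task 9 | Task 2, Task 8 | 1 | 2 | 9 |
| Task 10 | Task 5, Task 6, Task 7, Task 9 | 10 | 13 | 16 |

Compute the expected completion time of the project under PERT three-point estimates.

37 days

te_Task 1 = (5 + 4·8 + 23)/6 = 60/6 = 10
te_Task 2 = (6 + 4·11 + 16)/6 = 66/6 = 11
te_Task 3 = (8 + 4·10 + 12)/6 = 60/6 = 10
te_Task 4 = (2 + 4·3 + 4)/6 = 18/6 = 3
te_Task 5 = (5 + 4·11 + 23)/6 = 72/6 = 12
te_Task 6 = (7 + 4·8 + 9)/6 = 48/6 = 8
te_Task 7 = (1 + 4·3 + 5)/6 = 18/6 = 3
te_Task 8 = (3 + 4·8 + 13)/6 = 48/6 = 8
te_Task 9 = (1 + 4·2 + 9)/6 = 18/6 = 3
te_Task 10 = (10 + 4·13 + 16)/6 = 78/6 = 13

Forward pass:
ES_Task 1 = 0; EF_Task 1 = 10
ES_Task 2 = 0; EF_Task 2 = 11
ES_Task 3 = 0; EF_Task 3 = 10
ES_Task 4 = 10; EF_Task 4 = 10+3 = 13
ES_Task 5 = 10; EF_Task 5 = 10+12 = 22
ES_Task 6 = max(EF_Task 1=10, EF_Task 4=13) = 13; EF_Task 6 = 13+8 = 21
ES_Task 7 = 10; EF_Task 7 = 10+3 = 13
ES_Task 8 = max(EF_Task 2=11, EF_Task 4=13) = 13; EF_Task 8 = 13+8 = 21
ES_Task 9 = max(EF_Task 2=11, EF_Task 8=21) = 21; EF_Task 9 = 21+3 = 24
ES_Task 10 = max(EF_Task 5=22, EF_Task 6=21, EF_Task 7=13, EF_Task 9=24) = 24; EF_Task 10 = 24+13 = 37
Expected project duration μ = 37 days. Critical path: Task 1 → Task 4 → Task 8 → Task 9 → Task 10.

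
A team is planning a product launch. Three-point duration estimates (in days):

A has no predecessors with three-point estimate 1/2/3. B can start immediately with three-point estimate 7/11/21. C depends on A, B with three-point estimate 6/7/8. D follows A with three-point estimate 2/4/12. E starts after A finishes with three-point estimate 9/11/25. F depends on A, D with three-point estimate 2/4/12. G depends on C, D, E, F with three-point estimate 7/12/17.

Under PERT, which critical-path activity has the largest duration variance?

B

te_A = (1 + 4·2 + 3)/6 = 12/6 = 2; σ²_A = ((3−1)/6)² = 0.111
te_B = (7 + 4·11 + 21)/6 = 72/6 = 12; σ²_B = ((21−7)/6)² = 5.444
te_C = (6 + 4·7 + 8)/6 = 42/6 = 7; σ²_C = ((8−6)/6)² = 0.111
te_D = (2 + 4·4 + 12)/6 = 30/6 = 5; σ²_D = ((12−2)/6)² = 2.778
te_E = (9 + 4·11 + 25)/6 = 78/6 = 13; σ²_E = ((25−9)/6)² = 7.111
te_F = (2 + 4·4 + 12)/6 = 30/6 = 5; σ²_F = ((12−2)/6)² = 2.778
te_G = (7 + 4·12 + 17)/6 = 72/6 = 12; σ²_G = ((17−7)/6)² = 2.778

Forward pass:
ES_A = 0; EF_A = 2
ES_B = 0; EF_B = 12
ES_C = max(EF_A=2, EF_B=12) = 12; EF_C = 12+7 = 19
ES_D = 2; EF_D = 2+5 = 7
ES_E = 2; EF_E = 2+13 = 15
ES_F = max(EF_A=2, EF_D=7) = 7; EF_F = 7+5 = 12
ES_G = max(EF_C=19, EF_D=7, EF_E=15, EF_F=12) = 19; EF_G = 19+12 = 31
Expected project duration μ = 31 days. Critical path: B → C → G.

Variances on critical path: σ²_B=5.444, σ²_C=0.111, σ²_G=2.778.
Largest is σ²_B = 5.444.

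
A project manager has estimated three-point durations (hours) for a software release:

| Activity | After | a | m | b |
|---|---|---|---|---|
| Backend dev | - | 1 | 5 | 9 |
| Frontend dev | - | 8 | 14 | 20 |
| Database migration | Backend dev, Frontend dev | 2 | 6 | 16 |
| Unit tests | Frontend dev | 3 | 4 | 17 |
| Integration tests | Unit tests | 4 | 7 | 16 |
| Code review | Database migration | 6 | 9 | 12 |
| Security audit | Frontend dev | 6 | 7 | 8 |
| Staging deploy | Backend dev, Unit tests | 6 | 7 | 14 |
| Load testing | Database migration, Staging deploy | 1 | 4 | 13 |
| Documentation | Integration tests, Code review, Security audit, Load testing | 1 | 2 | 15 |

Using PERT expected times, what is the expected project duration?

37 hours

te_Backend dev = (1 + 4·5 + 9)/6 = 30/6 = 5
te_Frontend dev = (8 + 4·14 + 20)/6 = 84/6 = 14
te_Database migration = (2 + 4·6 + 16)/6 = 42/6 = 7
te_Unit tests = (3 + 4·4 + 17)/6 = 36/6 = 6
te_Integration tests = (4 + 4·7 + 16)/6 = 48/6 = 8
te_Code review = (6 + 4·9 + 12)/6 = 54/6 = 9
te_Security audit = (6 + 4·7 + 8)/6 = 42/6 = 7
te_Staging deploy = (6 + 4·7 + 14)/6 = 48/6 = 8
te_Load testing = (1 + 4·4 + 13)/6 = 30/6 = 5
te_Documentation = (1 + 4·2 + 15)/6 = 24/6 = 4

Forward pass:
ES_Backend dev = 0; EF_Backend dev = 5
ES_Frontend dev = 0; EF_Frontend dev = 14
ES_Database migration = max(EF_Backend dev=5, EF_Frontend dev=14) = 14; EF_Database migration = 14+7 = 21
ES_Unit tests = 14; EF_Unit tests = 14+6 = 20
ES_Integration tests = 20; EF_Integration tests = 20+8 = 28
ES_Code review = 21; EF_Code review = 21+9 = 30
ES_Security audit = 14; EF_Security audit = 14+7 = 21
ES_Staging deploy = max(EF_Backend dev=5, EF_Unit tests=20) = 20; EF_Staging deploy = 20+8 = 28
ES_Load testing = max(EF_Database migration=21, EF_Staging deploy=28) = 28; EF_Load testing = 28+5 = 33
ES_Documentation = max(EF_Integration tests=28, EF_Code review=30, EF_Security audit=21, EF_Load testing=33) = 33; EF_Documentation = 33+4 = 37
Expected project duration μ = 37 hours. Critical path: Frontend dev → Unit tests → Staging deploy → Load testing → Documentation.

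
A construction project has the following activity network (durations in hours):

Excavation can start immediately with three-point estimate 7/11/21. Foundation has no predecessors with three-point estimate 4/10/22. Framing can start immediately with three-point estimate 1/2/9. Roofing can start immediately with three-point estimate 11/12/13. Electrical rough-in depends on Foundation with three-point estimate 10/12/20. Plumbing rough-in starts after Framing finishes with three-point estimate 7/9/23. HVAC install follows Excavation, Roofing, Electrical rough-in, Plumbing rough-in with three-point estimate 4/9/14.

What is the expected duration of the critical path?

te_Excavation = (7 + 4·11 + 21)/6 = 72/6 = 12
te_Foundation = (4 + 4·10 + 22)/6 = 66/6 = 11
te_Framing = (1 + 4·2 + 9)/6 = 18/6 = 3
te_Roofing = (11 + 4·12 + 13)/6 = 72/6 = 12
te_Electrical rough-in = (10 + 4·12 + 20)/6 = 78/6 = 13
te_Plumbing rough-in = (7 + 4·9 + 23)/6 = 66/6 = 11
te_HVAC install = (4 + 4·9 + 14)/6 = 54/6 = 9

Forward pass:
ES_Excavation = 0; EF_Excavation = 12
ES_Foundation = 0; EF_Foundation = 11
ES_Framing = 0; EF_Framing = 3
ES_Roofing = 0; EF_Roofing = 12
ES_Electrical rough-in = 11; EF_Electrical rough-in = 11+13 = 24
ES_Plumbing rough-in = 3; EF_Plumbing rough-in = 3+11 = 14
ES_HVAC install = max(EF_Excavation=12, EF_Roofing=12, EF_Electrical rough-in=24, EF_Plumbing rough-in=14) = 24; EF_HVAC install = 24+9 = 33
Expected project duration μ = 33 hours. Critical path: Foundation → Electrical rough-in → HVAC install.

33 hours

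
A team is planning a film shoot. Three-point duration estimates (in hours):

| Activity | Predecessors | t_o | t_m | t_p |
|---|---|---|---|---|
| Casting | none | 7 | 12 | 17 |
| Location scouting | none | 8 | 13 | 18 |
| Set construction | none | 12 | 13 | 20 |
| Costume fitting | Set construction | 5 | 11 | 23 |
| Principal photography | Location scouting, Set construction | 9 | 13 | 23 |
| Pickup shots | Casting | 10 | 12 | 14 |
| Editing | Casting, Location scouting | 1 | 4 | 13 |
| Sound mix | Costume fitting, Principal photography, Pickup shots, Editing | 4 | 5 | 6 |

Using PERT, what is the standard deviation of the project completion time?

2.71 hours

te_Casting = (7 + 4·12 + 17)/6 = 72/6 = 12; σ²_Casting = ((17−7)/6)² = 2.778
te_Location scouting = (8 + 4·13 + 18)/6 = 78/6 = 13; σ²_Location scouting = ((18−8)/6)² = 2.778
te_Set construction = (12 + 4·13 + 20)/6 = 84/6 = 14; σ²_Set construction = ((20−12)/6)² = 1.778
te_Costume fitting = (5 + 4·11 + 23)/6 = 72/6 = 12; σ²_Costume fitting = ((23−5)/6)² = 9.000
te_Principal photography = (9 + 4·13 + 23)/6 = 84/6 = 14; σ²_Principal photography = ((23−9)/6)² = 5.444
te_Pickup shots = (10 + 4·12 + 14)/6 = 72/6 = 12; σ²_Pickup shots = ((14−10)/6)² = 0.444
te_Editing = (1 + 4·4 + 13)/6 = 30/6 = 5; σ²_Editing = ((13−1)/6)² = 4.000
te_Sound mix = (4 + 4·5 + 6)/6 = 30/6 = 5; σ²_Sound mix = ((6−4)/6)² = 0.111

Forward pass:
ES_Casting = 0; EF_Casting = 12
ES_Location scouting = 0; EF_Location scouting = 13
ES_Set construction = 0; EF_Set construction = 14
ES_Costume fitting = 14; EF_Costume fitting = 14+12 = 26
ES_Principal photography = max(EF_Location scouting=13, EF_Set construction=14) = 14; EF_Principal photography = 14+14 = 28
ES_Pickup shots = 12; EF_Pickup shots = 12+12 = 24
ES_Editing = max(EF_Casting=12, EF_Location scouting=13) = 13; EF_Editing = 13+5 = 18
ES_Sound mix = max(EF_Costume fitting=26, EF_Principal photography=28, EF_Pickup shots=24, EF_Editing=18) = 28; EF_Sound mix = 28+5 = 33
Expected project duration μ = 33 hours. Critical path: Set construction → Principal photography → Sound mix.

Variance along critical path = 1.778 + 5.444 + 0.111 = 7.333
σ = √7.333 = 2.708 hours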